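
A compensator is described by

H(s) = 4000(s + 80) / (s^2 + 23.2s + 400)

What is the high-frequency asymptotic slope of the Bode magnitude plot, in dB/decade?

-20 dB/decade

Each pole contributes −20 dB/decade at high frequency; each zero contributes +20 dB/decade.
Net: 1 zero(s) − 2 pole(s) → -20 dB/decade.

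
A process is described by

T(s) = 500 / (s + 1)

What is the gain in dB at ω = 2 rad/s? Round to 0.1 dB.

Substitute s = j2:
Numerator: 500 = 500 + j0
Denominator: (j2) + 1 = 1 + j2
|N| = √(500² + 0²) ≈ 500, ∠N ≈ 0.00°
|D| = √(1² + 2²) ≈ 2.2361, ∠D ≈ 63.43°
|T| = 500 / 2.2361 ≈ 223.6
Gain = 20 log₁₀(223.6) ≈ 46.99 dB

47.0 dB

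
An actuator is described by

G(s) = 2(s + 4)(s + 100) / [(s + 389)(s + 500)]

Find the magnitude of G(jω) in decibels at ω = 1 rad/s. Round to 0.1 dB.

At s = jω = j1:
zero (s+4): 4 + j1 → |·| = √(4²+1²) = √17 ≈ 4.1231, ∠ = arctan(1/4) ≈ 14.04°
zero (s+100): 100 + j1 → |·| = √(100²+1²) = √10001 ≈ 100, ∠ = arctan(1/100) ≈ 0.57°
pole (s+389): 389 + j1 → |·| = √(389²+1²) = √151322 ≈ 389, ∠ = arctan(1/389) ≈ 0.15°
pole (s+500): 500 + j1 → |·| = √(500²+1²) = √250001 ≈ 500, ∠ = arctan(1/500) ≈ 0.11°
|G| = 2 · 412.31 / 1.945e+05 ≈ 0.0042397
Gain = 20 log₁₀(0.0042397) ≈ -47.45 dB

-47.5 dB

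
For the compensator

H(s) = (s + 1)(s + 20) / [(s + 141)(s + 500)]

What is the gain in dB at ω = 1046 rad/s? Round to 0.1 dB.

At s = jω = j1046:
zero (s+1): 1 + j1046 → |·| = √(1²+1046²) = √1094117 ≈ 1046, ∠ = arctan(1046/1) ≈ 89.95°
zero (s+20): 20 + j1046 → |·| = √(20²+1046²) = √1094516 ≈ 1046.2, ∠ = arctan(1046/20) ≈ 88.90°
pole (s+141): 141 + j1046 → |·| = √(141²+1046²) = √1113997 ≈ 1055.5, ∠ = arctan(1046/141) ≈ 82.32°
pole (s+500): 500 + j1046 → |·| = √(500²+1046²) = √1344116 ≈ 1159.4, ∠ = arctan(1046/500) ≈ 64.45°
|H| = 1 · 1.0943e+06 / 1.2237e+06 ≈ 0.89426
Gain = 20 log₁₀(0.89426) ≈ -0.97 dB

-1.0 dB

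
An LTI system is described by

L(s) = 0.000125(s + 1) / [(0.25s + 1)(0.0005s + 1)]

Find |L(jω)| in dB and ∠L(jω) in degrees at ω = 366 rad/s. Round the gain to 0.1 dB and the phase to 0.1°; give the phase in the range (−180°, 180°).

At ω = 366 rad/s:
zero (1 + j366·1) = 1 + j366 → |·| ≈ 366, ∠ ≈ 89.84°
pole (1 + j366·0.25) = 1 + j91.5 → |·| ≈ 91.505, ∠ ≈ 89.37°
pole (1 + j366·0.0005) = 1 + j0.183 → |·| ≈ 1.0166, ∠ ≈ 10.37°
|L| = 0.000125 · 366 / (91.505 · 1.0166) ≈ 0.00049181
Gain = 20 log₁₀(0.00049181) ≈ -66.16 dB
∠L = (89.84°) − (89.37° + 10.37°) = -9.90°

-66.2 dB, -9.9°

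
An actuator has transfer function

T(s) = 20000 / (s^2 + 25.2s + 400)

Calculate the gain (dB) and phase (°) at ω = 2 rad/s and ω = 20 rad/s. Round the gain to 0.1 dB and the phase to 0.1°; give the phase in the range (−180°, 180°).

ω = 2: 34.0 dB, -7.3°; ω = 20: 32.0 dB, -90.0°

At s = jω = j2:
quadratic: (j2)² + 25.2·j2 + 400 = 396 + j50.4 → |·| ≈ 399.19, ∠ ≈ 7.25°
|T| = 20000 / 399.19 ≈ 50.101
Gain = 20 log₁₀(50.101) ≈ 34.00 dB
∠T = 0.00° − 7.25° = -7.25°

At s = jω = j20:
quadratic: (j20)² + 25.2·j20 + 400 = 0 + j504 → |·| ≈ 504, ∠ ≈ 90.00°
|T| = 20000 / 504 ≈ 39.683
Gain = 20 log₁₀(39.683) ≈ 31.97 dB
∠T = 0.00° − 90.00° = -90.00°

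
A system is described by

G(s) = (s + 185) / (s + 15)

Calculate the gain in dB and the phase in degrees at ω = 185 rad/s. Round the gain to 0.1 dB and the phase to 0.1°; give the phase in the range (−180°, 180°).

At s = jω = j185:
zero (s+185): 185 + j185 → |·| = √(185²+185²) = √68450 ≈ 261.63, ∠ = arctan(185/185) ≈ 45.00°
pole (s+15): 15 + j185 → |·| = √(15²+185²) = √34450 ≈ 185.61, ∠ = arctan(185/15) ≈ 85.36°
|G| = 1 · 261.63 / 185.61 ≈ 1.4096
Gain = 20 log₁₀(1.4096) ≈ 2.98 dB
∠G = 45.00° − 85.36° = -40.36°

3.0 dB, -40.4°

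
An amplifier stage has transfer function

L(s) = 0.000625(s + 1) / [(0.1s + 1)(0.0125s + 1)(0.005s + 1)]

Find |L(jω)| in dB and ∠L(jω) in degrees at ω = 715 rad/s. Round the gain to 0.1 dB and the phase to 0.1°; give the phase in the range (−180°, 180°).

At ω = 715 rad/s:
zero (1 + j715·1) = 1 + j715 → |·| ≈ 715, ∠ ≈ 89.92°
pole (1 + j715·0.1) = 1 + j71.5 → |·| ≈ 71.507, ∠ ≈ 89.20°
pole (1 + j715·0.0125) = 1 + j8.9375 → |·| ≈ 8.9933, ∠ ≈ 83.62°
pole (1 + j715·0.005) = 1 + j3.575 → |·| ≈ 3.7122, ∠ ≈ 74.37°
|L| = 0.000625 · 715 / (71.507 · 8.9933 · 3.7122) ≈ 0.00018719
Gain = 20 log₁₀(0.00018719) ≈ -74.55 dB
∠L = (89.92°) − (89.20° + 83.62° + 74.37°) = -157.27°

-74.6 dB, -157.3°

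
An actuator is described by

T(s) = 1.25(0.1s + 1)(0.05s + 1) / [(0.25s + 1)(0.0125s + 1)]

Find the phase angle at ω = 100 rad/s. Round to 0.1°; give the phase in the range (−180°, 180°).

At ω = 100 rad/s:
zero (1 + j100·0.1) = 1 + j10 → |·| ≈ 10.05, ∠ ≈ 84.29°
zero (1 + j100·0.05) = 1 + j5 → |·| ≈ 5.099, ∠ ≈ 78.69°
pole (1 + j100·0.25) = 1 + j25 → |·| ≈ 25.02, ∠ ≈ 87.71°
pole (1 + j100·0.0125) = 1 + j1.25 → |·| ≈ 1.6008, ∠ ≈ 51.34°
∠T = (84.29° + 78.69°) − (87.71° + 51.34°) = 23.93°

23.9°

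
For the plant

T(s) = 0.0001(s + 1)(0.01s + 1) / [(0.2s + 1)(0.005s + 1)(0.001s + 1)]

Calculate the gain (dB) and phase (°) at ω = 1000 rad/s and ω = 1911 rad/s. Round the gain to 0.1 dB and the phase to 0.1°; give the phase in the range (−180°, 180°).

ω = 1000: -63.1 dB, -39.2°; ω = 1911: -66.7 dB, -59.3°

At ω = 1000 rad/s:
zero (1 + j1000·1) = 1 + j1000 → |·| ≈ 1000, ∠ ≈ 89.94°
zero (1 + j1000·0.01) = 1 + j10 → |·| ≈ 10.05, ∠ ≈ 84.29°
pole (1 + j1000·0.2) = 1 + j200 → |·| ≈ 200, ∠ ≈ 89.71°
pole (1 + j1000·0.005) = 1 + j5 → |·| ≈ 5.099, ∠ ≈ 78.69°
pole (1 + j1000·0.001) = 1 + j1 → |·| ≈ 1.4142, ∠ ≈ 45.00°
|T| = 0.0001 · 1000 · 10.05 / (200 · 5.099 · 1.4142) ≈ 0.00069685
Gain = 20 log₁₀(0.00069685) ≈ -63.14 dB
∠T = (89.94° + 84.29°) − (89.71° + 78.69° + 45.00°) = -39.17°

At ω = 1911 rad/s:
zero (1 + j1911·1) = 1 + j1911 → |·| ≈ 1911, ∠ ≈ 89.97°
zero (1 + j1911·0.01) = 1 + j19.11 → |·| ≈ 19.136, ∠ ≈ 87.00°
pole (1 + j1911·0.2) = 1 + j382.2 → |·| ≈ 382.2, ∠ ≈ 89.85°
pole (1 + j1911·0.005) = 1 + j9.555 → |·| ≈ 9.6072, ∠ ≈ 84.03°
pole (1 + j1911·0.001) = 1 + j1.911 → |·| ≈ 2.1568, ∠ ≈ 62.38°
|T| = 0.0001 · 1911 · 19.136 / (382.2 · 9.6072 · 2.1568) ≈ 0.00046176
Gain = 20 log₁₀(0.00046176) ≈ -66.71 dB
∠T = (89.97° + 87.00°) − (89.85° + 84.03° + 62.38°) = -59.29°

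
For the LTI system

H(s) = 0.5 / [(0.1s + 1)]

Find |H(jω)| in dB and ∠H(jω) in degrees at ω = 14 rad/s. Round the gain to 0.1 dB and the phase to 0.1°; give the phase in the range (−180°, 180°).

-10.7 dB, -54.5°

At ω = 14 rad/s:
pole (1 + j14·0.1) = 1 + j1.4 → |·| ≈ 1.7205, ∠ ≈ 54.46°
|H| = 0.5 · 1 / (1.7205) ≈ 0.29061
Gain = 20 log₁₀(0.29061) ≈ -10.73 dB
∠H = (0°) − (54.46°) = -54.46°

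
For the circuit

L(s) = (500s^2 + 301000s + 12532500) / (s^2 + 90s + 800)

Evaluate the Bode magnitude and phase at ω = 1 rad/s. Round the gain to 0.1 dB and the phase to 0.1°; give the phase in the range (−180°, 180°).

Substitute s = j1:
Numerator: 500(j1)^2 + 301000(j1) + 12532500 = 12532000 + j301000
Denominator: (j1)^2 + 90(j1) + 800 = 799 + j90
|N| = √(12532000² + 301000²) ≈ 1.2536e+07, ∠N ≈ 1.38°
|D| = √(799² + 90²) ≈ 804.05, ∠D ≈ 6.43°
|L| = 1.2536e+07 / 804.05 ≈ 15591
Gain = 20 log₁₀(15591) ≈ 83.86 dB
∠L = 1.38° − 6.43° = -5.05°

83.9 dB, -5.1°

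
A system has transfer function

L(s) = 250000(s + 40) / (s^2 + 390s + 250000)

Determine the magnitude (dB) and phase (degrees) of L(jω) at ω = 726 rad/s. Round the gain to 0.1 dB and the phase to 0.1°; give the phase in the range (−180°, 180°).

At s = jω = j726:
zero (s+40): 40 + j726 → |·| = √(40²+726²) = √528676 ≈ 727.1, ∠ = arctan(726/40) ≈ 86.85°
quadratic: (j726)² + 390·j726 + 250000 = -277076 + j283140 → |·| ≈ 3.9616e+05, ∠ ≈ 134.38°
|L| = 250000 · 727.1 / 3.9616e+05 ≈ 458.84
Gain = 20 log₁₀(458.84) ≈ 53.23 dB
∠L = 86.85° − 134.38° = -47.53°

53.2 dB, -47.5°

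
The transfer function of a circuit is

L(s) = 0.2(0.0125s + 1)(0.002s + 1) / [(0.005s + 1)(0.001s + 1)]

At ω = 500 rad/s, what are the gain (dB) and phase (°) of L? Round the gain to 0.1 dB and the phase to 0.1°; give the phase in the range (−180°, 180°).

At ω = 500 rad/s:
zero (1 + j500·0.0125) = 1 + j6.25 → |·| ≈ 6.3295, ∠ ≈ 80.91°
zero (1 + j500·0.002) = 1 + j1 → |·| ≈ 1.4142, ∠ ≈ 45.00°
pole (1 + j500·0.005) = 1 + j2.5 → |·| ≈ 2.6926, ∠ ≈ 68.20°
pole (1 + j500·0.001) = 1 + j0.5 → |·| ≈ 1.118, ∠ ≈ 26.57°
|L| = 0.2 · 6.3295 · 1.4142 / (2.6926 · 1.118) ≈ 0.5947
Gain = 20 log₁₀(0.5947) ≈ -4.51 dB
∠L = (80.91° + 45.00°) − (68.20° + 26.57°) = 31.14°

-4.5 dB, 31.1°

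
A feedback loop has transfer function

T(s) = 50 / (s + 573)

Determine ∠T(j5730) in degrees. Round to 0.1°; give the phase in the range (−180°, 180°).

-84.3°

Substitute s = j5730:
Numerator: 50 = 50 + j0
Denominator: (j5730) + 573 = 573 + j5730
|N| = √(50² + 0²) ≈ 50, ∠N ≈ 0.00°
|D| = √(573² + 5730²) ≈ 5758.6, ∠D ≈ 84.29°
∠T = 0.00° − 84.29° = -84.29°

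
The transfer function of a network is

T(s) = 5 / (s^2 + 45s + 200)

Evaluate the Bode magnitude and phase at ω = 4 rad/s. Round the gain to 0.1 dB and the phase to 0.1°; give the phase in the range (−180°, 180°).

-34.2 dB, -44.4°

Substitute s = j4:
Numerator: 5 = 5 + j0
Denominator: (j4)^2 + 45(j4) + 200 = 184 + j180
|N| = √(5² + 0²) ≈ 5, ∠N ≈ 0.00°
|D| = √(184² + 180²) ≈ 257.4, ∠D ≈ 44.37°
|T| = 5 / 257.4 ≈ 0.019425
Gain = 20 log₁₀(0.019425) ≈ -34.23 dB
∠T = 0.00° − 44.37° = -44.37°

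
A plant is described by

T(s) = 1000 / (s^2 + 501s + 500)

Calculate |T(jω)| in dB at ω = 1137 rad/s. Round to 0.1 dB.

-63.0 dB

Substitute s = j1137:
Numerator: 1000 = 1000 + j0
Denominator: (j1137)^2 + 501(j1137) + 500 = -1292269 + j569637
|N| = √(1000² + 0²) ≈ 1000, ∠N ≈ 0.00°
|D| = √(1292269² + 569637²) ≈ 1.4122e+06, ∠D ≈ 156.21°
|T| = 1000 / 1.4122e+06 ≈ 0.00070811
Gain = 20 log₁₀(0.00070811) ≈ -63.00 dB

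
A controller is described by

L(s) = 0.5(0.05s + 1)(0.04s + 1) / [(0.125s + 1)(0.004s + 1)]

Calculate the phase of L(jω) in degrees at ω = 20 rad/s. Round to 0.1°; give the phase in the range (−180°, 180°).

10.9°

At ω = 20 rad/s:
zero (1 + j20·0.05) = 1 + j1 → |·| ≈ 1.4142, ∠ ≈ 45.00°
zero (1 + j20·0.04) = 1 + j0.8 → |·| ≈ 1.2806, ∠ ≈ 38.66°
pole (1 + j20·0.125) = 1 + j2.5 → |·| ≈ 2.6926, ∠ ≈ 68.20°
pole (1 + j20·0.004) = 1 + j0.08 → |·| ≈ 1.0032, ∠ ≈ 4.57°
∠L = (45.00° + 38.66°) − (68.20° + 4.57°) = 10.89°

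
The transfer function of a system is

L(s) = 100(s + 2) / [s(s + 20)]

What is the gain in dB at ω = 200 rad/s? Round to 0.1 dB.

At s = jω = j200:
zero (s+2): 2 + j200 → |·| = √(2²+200²) = √40004 ≈ 200.01, ∠ = arctan(200/2) ≈ 89.43°
pole (s+20): 20 + j200 → |·| = √(20²+200²) = √40400 ≈ 201, ∠ = arctan(200/20) ≈ 84.29°
pole at origin: |s| = 200, ∠ = 90.00° (in denominator)
|L| = 100 · 200.01 / 40200 ≈ 0.49754
Gain = 20 log₁₀(0.49754) ≈ -6.06 dB

-6.1 dB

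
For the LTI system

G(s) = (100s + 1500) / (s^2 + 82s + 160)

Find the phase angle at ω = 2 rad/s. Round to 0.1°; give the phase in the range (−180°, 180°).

Substitute s = j2:
Numerator: 100(j2) + 1500 = 1500 + j200
Denominator: (j2)^2 + 82(j2) + 160 = 156 + j164
|N| = √(1500² + 200²) ≈ 1513.3, ∠N ≈ 7.59°
|D| = √(156² + 164²) ≈ 226.34, ∠D ≈ 46.43°
∠G = 7.59° − 46.43° = -38.84°

-38.8°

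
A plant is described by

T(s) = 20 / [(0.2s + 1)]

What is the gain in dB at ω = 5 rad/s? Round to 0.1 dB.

23.0 dB

At ω = 5 rad/s:
pole (1 + j5·0.2) = 1 + j1 → |·| ≈ 1.4142, ∠ ≈ 45.00°
|T| = 20 · 1 / (1.4142) ≈ 14.142
Gain = 20 log₁₀(14.142) ≈ 23.01 dB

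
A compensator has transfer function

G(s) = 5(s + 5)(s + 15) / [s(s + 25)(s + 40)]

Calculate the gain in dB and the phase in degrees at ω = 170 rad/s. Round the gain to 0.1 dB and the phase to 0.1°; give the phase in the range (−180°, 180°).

At s = jω = j170:
zero (s+5): 5 + j170 → |·| = √(5²+170²) = √28925 ≈ 170.07, ∠ = arctan(170/5) ≈ 88.32°
zero (s+15): 15 + j170 → |·| = √(15²+170²) = √29125 ≈ 170.66, ∠ = arctan(170/15) ≈ 84.96°
pole (s+25): 25 + j170 → |·| = √(25²+170²) = √29525 ≈ 171.83, ∠ = arctan(170/25) ≈ 81.63°
pole (s+40): 40 + j170 → |·| = √(40²+170²) = √30500 ≈ 174.64, ∠ = arctan(170/40) ≈ 76.76°
pole at origin: |s| = 170, ∠ = 90.00° (in denominator)
|G| = 5 · 29024 / 5.1014e+06 ≈ 0.028447
Gain = 20 log₁₀(0.028447) ≈ -30.92 dB
∠G = 173.28° − 248.39° = -75.11°

-30.9 dB, -75.1°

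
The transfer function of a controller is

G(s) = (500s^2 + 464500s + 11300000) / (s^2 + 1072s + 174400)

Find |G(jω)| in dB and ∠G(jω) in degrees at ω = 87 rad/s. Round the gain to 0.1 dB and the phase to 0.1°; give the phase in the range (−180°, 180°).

Substitute s = j87:
Numerator: 500(j87)^2 + 464500(j87) + 11300000 = 7515500 + j40411500
Denominator: (j87)^2 + 1072(j87) + 174400 = 166831 + j93264
|N| = √(7515500² + 40411500²) ≈ 4.1104e+07, ∠N ≈ 79.46°
|D| = √(166831² + 93264²) ≈ 1.9113e+05, ∠D ≈ 29.21°
|G| = 4.1104e+07 / 1.9113e+05 ≈ 215.06
Gain = 20 log₁₀(215.06) ≈ 46.65 dB
∠G = 79.46° − 29.21° = 50.25°

46.7 dB, 50.3°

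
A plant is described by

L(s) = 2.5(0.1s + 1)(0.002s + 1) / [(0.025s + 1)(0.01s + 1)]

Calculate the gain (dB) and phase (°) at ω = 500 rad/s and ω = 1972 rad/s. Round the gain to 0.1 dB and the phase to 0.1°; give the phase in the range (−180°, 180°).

At ω = 500 rad/s:
zero (1 + j500·0.1) = 1 + j50 → |·| ≈ 50.01, ∠ ≈ 88.85°
zero (1 + j500·0.002) = 1 + j1 → |·| ≈ 1.4142, ∠ ≈ 45.00°
pole (1 + j500·0.025) = 1 + j12.5 → |·| ≈ 12.54, ∠ ≈ 85.43°
pole (1 + j500·0.01) = 1 + j5 → |·| ≈ 5.099, ∠ ≈ 78.69°
|L| = 2.5 · 50.01 · 1.4142 / (12.54 · 5.099) ≈ 2.7652
Gain = 20 log₁₀(2.7652) ≈ 8.83 dB
∠L = (88.85° + 45.00°) − (85.43° + 78.69°) = -30.27°

At ω = 1972 rad/s:
zero (1 + j1972·0.1) = 1 + j197.2 → |·| ≈ 197.2, ∠ ≈ 89.71°
zero (1 + j1972·0.002) = 1 + j3.944 → |·| ≈ 4.0688, ∠ ≈ 75.77°
pole (1 + j1972·0.025) = 1 + j49.3 → |·| ≈ 49.31, ∠ ≈ 88.84°
pole (1 + j1972·0.01) = 1 + j19.72 → |·| ≈ 19.745, ∠ ≈ 87.10°
|L| = 2.5 · 197.2 · 4.0688 / (49.31 · 19.745) ≈ 2.0603
Gain = 20 log₁₀(2.0603) ≈ 6.28 dB
∠L = (89.71° + 75.77°) − (88.84° + 87.10°) = -10.46°

ω = 500: 8.8 dB, -30.3°; ω = 1972: 6.3 dB, -10.5°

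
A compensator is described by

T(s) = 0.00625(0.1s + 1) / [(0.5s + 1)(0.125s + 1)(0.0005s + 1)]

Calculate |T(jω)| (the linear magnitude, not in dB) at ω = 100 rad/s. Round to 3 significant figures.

At ω = 100 rad/s:
zero (1 + j100·0.1) = 1 + j10 → |·| ≈ 10.05, ∠ ≈ 84.29°
pole (1 + j100·0.5) = 1 + j50 → |·| ≈ 50.01, ∠ ≈ 88.85°
pole (1 + j100·0.125) = 1 + j12.5 → |·| ≈ 12.54, ∠ ≈ 85.43°
pole (1 + j100·0.0005) = 1 + j0.05 → |·| ≈ 1.0012, ∠ ≈ 2.86°
|T| = 0.00625 · 10.05 / (50.01 · 12.54 · 1.0012) ≈ 0.00010004

0.000100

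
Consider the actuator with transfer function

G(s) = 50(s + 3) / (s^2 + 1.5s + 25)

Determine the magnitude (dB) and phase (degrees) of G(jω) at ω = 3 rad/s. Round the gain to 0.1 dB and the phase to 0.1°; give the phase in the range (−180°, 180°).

22.1 dB, 29.3°

At s = jω = j3:
zero (s+3): 3 + j3 → |·| = √(3²+3²) = √18 ≈ 4.2426, ∠ = arctan(3/3) ≈ 45.00°
quadratic: (j3)² + 1.5·j3 + 25 = 16 + j4.5 → |·| ≈ 16.621, ∠ ≈ 15.71°
|G| = 50 · 4.2426 / 16.621 ≈ 12.763
Gain = 20 log₁₀(12.763) ≈ 22.12 dB
∠G = 45.00° − 15.71° = 29.29°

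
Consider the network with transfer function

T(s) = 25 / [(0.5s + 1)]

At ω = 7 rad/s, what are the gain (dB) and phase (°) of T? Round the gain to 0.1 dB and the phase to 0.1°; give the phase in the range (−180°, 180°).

16.7 dB, -74.1°

At ω = 7 rad/s:
pole (1 + j7·0.5) = 1 + j3.5 → |·| ≈ 3.6401, ∠ ≈ 74.05°
|T| = 25 · 1 / (3.6401) ≈ 6.8679
Gain = 20 log₁₀(6.8679) ≈ 16.74 dB
∠T = (0°) − (74.05°) = -74.05°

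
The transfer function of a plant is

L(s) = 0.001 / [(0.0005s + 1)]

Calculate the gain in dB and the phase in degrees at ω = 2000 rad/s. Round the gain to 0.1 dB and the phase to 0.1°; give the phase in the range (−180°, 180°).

-63.0 dB, -45.0°

At ω = 2000 rad/s:
pole (1 + j2000·0.0005) = 1 + j1 → |·| ≈ 1.4142, ∠ ≈ 45.00°
|L| = 0.001 · 1 / (1.4142) ≈ 0.00070711
Gain = 20 log₁₀(0.00070711) ≈ -63.01 dB
∠L = (0°) − (45.00°) = -45.00°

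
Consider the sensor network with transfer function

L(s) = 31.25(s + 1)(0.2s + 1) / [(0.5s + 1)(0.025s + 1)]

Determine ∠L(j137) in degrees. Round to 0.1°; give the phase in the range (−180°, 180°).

At ω = 137 rad/s:
zero (1 + j137·1) = 1 + j137 → |·| ≈ 137, ∠ ≈ 89.58°
zero (1 + j137·0.2) = 1 + j27.4 → |·| ≈ 27.418, ∠ ≈ 87.91°
pole (1 + j137·0.5) = 1 + j68.5 → |·| ≈ 68.507, ∠ ≈ 89.16°
pole (1 + j137·0.025) = 1 + j3.425 → |·| ≈ 3.568, ∠ ≈ 73.72°
∠L = (89.58° + 87.91°) − (89.16° + 73.72°) = 14.61°

14.6°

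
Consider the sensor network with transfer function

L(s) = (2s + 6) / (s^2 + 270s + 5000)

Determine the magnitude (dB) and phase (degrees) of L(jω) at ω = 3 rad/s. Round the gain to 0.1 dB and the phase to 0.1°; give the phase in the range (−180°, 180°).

Substitute s = j3:
Numerator: 2(j3) + 6 = 6 + j6
Denominator: (j3)^2 + 270(j3) + 5000 = 4991 + j810
|N| = √(6² + 6²) ≈ 8.4853, ∠N ≈ 45.00°
|D| = √(4991² + 810²) ≈ 5056.3, ∠D ≈ 9.22°
|L| = 8.4853 / 5056.3 ≈ 0.0016782
Gain = 20 log₁₀(0.0016782) ≈ -55.50 dB
∠L = 45.00° − 9.22° = 35.78°

-55.5 dB, 35.8°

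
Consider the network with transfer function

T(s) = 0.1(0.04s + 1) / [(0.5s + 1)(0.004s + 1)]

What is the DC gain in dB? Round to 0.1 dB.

T(0) = 0.1 · 1 / 1 = 0.1
20 log₁₀(0.1) ≈ -20.00 dB

-20.0 dB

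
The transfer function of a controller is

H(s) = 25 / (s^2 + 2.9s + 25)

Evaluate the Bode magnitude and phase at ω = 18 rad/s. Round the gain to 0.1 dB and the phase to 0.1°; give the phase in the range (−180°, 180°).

At s = jω = j18:
quadratic: (j18)² + 2.9·j18 + 25 = -299 + j52.2 → |·| ≈ 303.52, ∠ ≈ 170.10°
|H| = 25 / 303.52 ≈ 0.082367
Gain = 20 log₁₀(0.082367) ≈ -21.68 dB
∠H = 0.00° − 170.10° = -170.10°

-21.7 dB, -170.1°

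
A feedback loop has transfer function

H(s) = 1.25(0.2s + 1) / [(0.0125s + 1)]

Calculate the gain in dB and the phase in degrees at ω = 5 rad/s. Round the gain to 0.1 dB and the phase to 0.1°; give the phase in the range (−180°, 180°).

At ω = 5 rad/s:
zero (1 + j5·0.2) = 1 + j1 → |·| ≈ 1.4142, ∠ ≈ 45.00°
pole (1 + j5·0.0125) = 1 + j0.0625 → |·| ≈ 1.002, ∠ ≈ 3.58°
|H| = 1.25 · 1.4142 / (1.002) ≈ 1.7642
Gain = 20 log₁₀(1.7642) ≈ 4.93 dB
∠H = (45.00°) − (3.58°) = 41.42°

4.9 dB, 41.4°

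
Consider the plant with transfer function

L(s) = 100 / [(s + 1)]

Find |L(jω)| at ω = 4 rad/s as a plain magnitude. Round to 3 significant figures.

At ω = 4 rad/s:
pole (1 + j4·1) = 1 + j4 → |·| ≈ 4.1231, ∠ ≈ 75.96°
|L| = 100 · 1 / (4.1231) ≈ 24.254

24.3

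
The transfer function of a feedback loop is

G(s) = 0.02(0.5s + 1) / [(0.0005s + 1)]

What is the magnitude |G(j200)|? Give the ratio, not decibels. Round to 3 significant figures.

1.99

At ω = 200 rad/s:
zero (1 + j200·0.5) = 1 + j100 → |·| ≈ 100, ∠ ≈ 89.43°
pole (1 + j200·0.0005) = 1 + j0.1 → |·| ≈ 1.005, ∠ ≈ 5.71°
|G| = 0.02 · 100 / (1.005) ≈ 1.99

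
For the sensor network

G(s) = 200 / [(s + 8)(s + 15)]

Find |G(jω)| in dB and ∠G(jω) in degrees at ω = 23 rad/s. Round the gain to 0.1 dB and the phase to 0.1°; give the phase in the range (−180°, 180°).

-10.5 dB, -127.7°

At s = jω = j23:
pole (s+8): 8 + j23 → |·| = √(8²+23²) = √593 ≈ 24.352, ∠ = arctan(23/8) ≈ 70.82°
pole (s+15): 15 + j23 → |·| = √(15²+23²) = √754 ≈ 27.459, ∠ = arctan(23/15) ≈ 56.89°
|G| = 200 / 668.68 ≈ 0.2991
Gain = 20 log₁₀(0.2991) ≈ -10.48 dB
∠G = 0.00° − 127.71° = -127.71°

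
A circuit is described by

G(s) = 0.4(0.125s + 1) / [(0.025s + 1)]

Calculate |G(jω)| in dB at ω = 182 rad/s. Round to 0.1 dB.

5.8 dB

At ω = 182 rad/s:
zero (1 + j182·0.125) = 1 + j22.75 → |·| ≈ 22.772, ∠ ≈ 87.48°
pole (1 + j182·0.025) = 1 + j4.55 → |·| ≈ 4.6586, ∠ ≈ 77.60°
|G| = 0.4 · 22.772 / (4.6586) ≈ 1.9553
Gain = 20 log₁₀(1.9553) ≈ 5.82 dB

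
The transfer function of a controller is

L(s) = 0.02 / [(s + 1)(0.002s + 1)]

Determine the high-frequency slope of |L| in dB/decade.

Each pole contributes −20 dB/decade at high frequency; each zero contributes +20 dB/decade.
Net: 0 zero(s) − 2 pole(s) → -40 dB/decade.

-40 dB/decade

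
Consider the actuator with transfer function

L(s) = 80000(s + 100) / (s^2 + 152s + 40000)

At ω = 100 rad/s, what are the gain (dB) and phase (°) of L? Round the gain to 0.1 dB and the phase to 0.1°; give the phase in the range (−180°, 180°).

At s = jω = j100:
zero (s+100): 100 + j100 → |·| = √(100²+100²) = √20000 ≈ 141.42, ∠ = arctan(100/100) ≈ 45.00°
quadratic: (j100)² + 152·j100 + 40000 = 30000 + j15200 → |·| ≈ 33631, ∠ ≈ 26.87°
|L| = 80000 · 141.42 / 33631 ≈ 336.4
Gain = 20 log₁₀(336.4) ≈ 50.54 dB
∠L = 45.00° − 26.87° = 18.13°

50.5 dB, 18.1°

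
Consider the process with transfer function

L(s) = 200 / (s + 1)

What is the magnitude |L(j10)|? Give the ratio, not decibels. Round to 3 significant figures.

Substitute s = j10:
Numerator: 200 = 200 + j0
Denominator: (j10) + 1 = 1 + j10
|N| = √(200² + 0²) ≈ 200, ∠N ≈ 0.00°
|D| = √(1² + 10²) ≈ 10.05, ∠D ≈ 84.29°
|L| = 200 / 10.05 ≈ 19.9

19.9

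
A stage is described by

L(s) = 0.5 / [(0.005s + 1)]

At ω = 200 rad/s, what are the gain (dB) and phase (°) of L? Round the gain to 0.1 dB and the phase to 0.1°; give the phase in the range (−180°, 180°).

At ω = 200 rad/s:
pole (1 + j200·0.005) = 1 + j1 → |·| ≈ 1.4142, ∠ ≈ 45.00°
|L| = 0.5 · 1 / (1.4142) ≈ 0.35356
Gain = 20 log₁₀(0.35356) ≈ -9.03 dB
∠L = (0°) − (45.00°) = -45.00°

-9.0 dB, -45.0°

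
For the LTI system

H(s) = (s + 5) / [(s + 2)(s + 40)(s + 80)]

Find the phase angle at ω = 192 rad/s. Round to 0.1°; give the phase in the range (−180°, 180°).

-146.5°

At s = jω = j192:
zero (s+5): 5 + j192 → |·| = √(5²+192²) = √36889 ≈ 192.07, ∠ = arctan(192/5) ≈ 88.51°
pole (s+2): 2 + j192 → |·| = √(2²+192²) = √36868 ≈ 192.01, ∠ = arctan(192/2) ≈ 89.40°
pole (s+40): 40 + j192 → |·| = √(40²+192²) = √38464 ≈ 196.12, ∠ = arctan(192/40) ≈ 78.23°
pole (s+80): 80 + j192 → |·| = √(80²+192²) = √43264 ≈ 208, ∠ = arctan(192/80) ≈ 67.38°
∠H = 88.51° − 235.01° = -146.50°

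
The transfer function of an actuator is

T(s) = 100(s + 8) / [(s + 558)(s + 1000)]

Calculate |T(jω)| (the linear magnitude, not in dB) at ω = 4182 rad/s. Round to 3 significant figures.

At s = jω = j4182:
zero (s+8): 8 + j4182 → |·| = √(8²+4182²) = √17489188 ≈ 4182, ∠ = arctan(4182/8) ≈ 89.89°
pole (s+558): 558 + j4182 → |·| = √(558²+4182²) = √17800488 ≈ 4219.1, ∠ = arctan(4182/558) ≈ 82.40°
pole (s+1000): 1000 + j4182 → |·| = √(1000²+4182²) = √18489124 ≈ 4299.9, ∠ = arctan(4182/1000) ≈ 76.55°
|T| = 100 · 4182 / 1.8142e+07 ≈ 0.023051

0.0231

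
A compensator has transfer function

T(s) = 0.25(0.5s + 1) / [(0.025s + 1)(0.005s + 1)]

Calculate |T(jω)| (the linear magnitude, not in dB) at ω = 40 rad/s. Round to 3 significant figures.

3.47

At ω = 40 rad/s:
zero (1 + j40·0.5) = 1 + j20 → |·| ≈ 20.025, ∠ ≈ 87.14°
pole (1 + j40·0.025) = 1 + j1 → |·| ≈ 1.4142, ∠ ≈ 45.00°
pole (1 + j40·0.005) = 1 + j0.2 → |·| ≈ 1.0198, ∠ ≈ 11.31°
|T| = 0.25 · 20.025 / (1.4142 · 1.0198) ≈ 3.4713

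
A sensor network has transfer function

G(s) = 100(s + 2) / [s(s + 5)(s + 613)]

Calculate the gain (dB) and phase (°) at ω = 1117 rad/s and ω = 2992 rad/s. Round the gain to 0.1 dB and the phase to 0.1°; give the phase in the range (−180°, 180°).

At s = jω = j1117:
zero (s+2): 2 + j1117 → |·| = √(2²+1117²) = √1247693 ≈ 1117, ∠ = arctan(1117/2) ≈ 89.90°
pole (s+5): 5 + j1117 → |·| = √(5²+1117²) = √1247714 ≈ 1117, ∠ = arctan(1117/5) ≈ 89.74°
pole (s+613): 613 + j1117 → |·| = √(613²+1117²) = √1623458 ≈ 1274.1, ∠ = arctan(1117/613) ≈ 61.24°
pole at origin: |s| = 1117, ∠ = 90.00° (in denominator)
|G| = 100 · 1117 / 1.5897e+09 ≈ 7.0265e-05
Gain = 20 log₁₀(7.0265e-05) ≈ -83.07 dB
∠G = 89.90° − 240.98° = -151.08°

At s = jω = j2992:
zero (s+2): 2 + j2992 → |·| = √(2²+2992²) = √8952068 ≈ 2992, ∠ = arctan(2992/2) ≈ 89.96°
pole (s+5): 5 + j2992 → |·| = √(5²+2992²) = √8952089 ≈ 2992, ∠ = arctan(2992/5) ≈ 89.90°
pole (s+613): 613 + j2992 → |·| = √(613²+2992²) = √9327833 ≈ 3054.2, ∠ = arctan(2992/613) ≈ 78.42°
pole at origin: |s| = 2992, ∠ = 90.00° (in denominator)
|G| = 100 · 2992 / 2.7341e+10 ≈ 1.0943e-05
Gain = 20 log₁₀(1.0943e-05) ≈ -99.22 dB
∠G = 89.96° − 258.32° = -168.36°

ω = 1117: -83.1 dB, -151.1°; ω = 2992: -99.2 dB, -168.4°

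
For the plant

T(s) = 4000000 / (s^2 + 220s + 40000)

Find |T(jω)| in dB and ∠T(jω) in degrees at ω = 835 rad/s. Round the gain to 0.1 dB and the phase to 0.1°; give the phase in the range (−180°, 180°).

At s = jω = j835:
quadratic: (j835)² + 220·j835 + 40000 = -657225 + j183700 → |·| ≈ 6.8242e+05, ∠ ≈ 164.38°
|T| = 4000000 / 6.8242e+05 ≈ 5.8615
Gain = 20 log₁₀(5.8615) ≈ 15.36 dB
∠T = 0.00° − 164.38° = -164.38°

15.4 dB, -164.4°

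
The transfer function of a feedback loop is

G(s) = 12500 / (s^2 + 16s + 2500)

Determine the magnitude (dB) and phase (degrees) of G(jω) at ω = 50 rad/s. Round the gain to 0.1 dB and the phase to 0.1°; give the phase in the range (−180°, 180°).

At s = jω = j50:
quadratic: (j50)² + 16·j50 + 2500 = 0 + j800 → |·| ≈ 800, ∠ ≈ 90.00°
|G| = 12500 / 800 ≈ 15.625
Gain = 20 log₁₀(15.625) ≈ 23.88 dB
∠G = 0.00° − 90.00° = -90.00°

23.9 dB, -90.0°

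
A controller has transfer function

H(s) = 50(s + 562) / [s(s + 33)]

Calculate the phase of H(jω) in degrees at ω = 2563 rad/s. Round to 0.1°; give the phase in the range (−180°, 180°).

-101.6°

At s = jω = j2563:
zero (s+562): 562 + j2563 → |·| = √(562²+2563²) = √6884813 ≈ 2623.9, ∠ = arctan(2563/562) ≈ 77.63°
pole (s+33): 33 + j2563 → |·| = √(33²+2563²) = √6570058 ≈ 2563.2, ∠ = arctan(2563/33) ≈ 89.26°
pole at origin: |s| = 2563, ∠ = 90.00° (in denominator)
∠H = 77.63° − 179.26° = -101.63°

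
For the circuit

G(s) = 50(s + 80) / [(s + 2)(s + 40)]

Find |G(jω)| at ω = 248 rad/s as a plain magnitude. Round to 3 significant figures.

At s = jω = j248:
zero (s+80): 80 + j248 → |·| = √(80²+248²) = √67904 ≈ 260.58, ∠ = arctan(248/80) ≈ 72.12°
pole (s+2): 2 + j248 → |·| = √(2²+248²) = √61508 ≈ 248.01, ∠ = arctan(248/2) ≈ 89.54°
pole (s+40): 40 + j248 → |·| = √(40²+248²) = √63104 ≈ 251.21, ∠ = arctan(248/40) ≈ 80.84°
|G| = 50 · 260.58 / 62303 ≈ 0.20912

0.209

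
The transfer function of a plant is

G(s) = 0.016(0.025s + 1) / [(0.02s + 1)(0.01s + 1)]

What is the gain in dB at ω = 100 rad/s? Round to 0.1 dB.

At ω = 100 rad/s:
zero (1 + j100·0.025) = 1 + j2.5 → |·| ≈ 2.6926, ∠ ≈ 68.20°
pole (1 + j100·0.02) = 1 + j2 → |·| ≈ 2.2361, ∠ ≈ 63.43°
pole (1 + j100·0.01) = 1 + j1 → |·| ≈ 1.4142, ∠ ≈ 45.00°
|G| = 0.016 · 2.6926 / (2.2361 · 1.4142) ≈ 0.013624
Gain = 20 log₁₀(0.013624) ≈ -37.31 dB

-37.3 dB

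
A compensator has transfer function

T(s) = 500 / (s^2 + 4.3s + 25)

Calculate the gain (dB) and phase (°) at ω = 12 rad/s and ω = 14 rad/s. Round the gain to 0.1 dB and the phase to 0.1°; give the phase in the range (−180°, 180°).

At s = jω = j12:
quadratic: (j12)² + 4.3·j12 + 25 = -119 + j51.6 → |·| ≈ 129.71, ∠ ≈ 156.56°
|T| = 500 / 129.71 ≈ 3.8548
Gain = 20 log₁₀(3.8548) ≈ 11.72 dB
∠T = 0.00° − 156.56° = -156.56°

At s = jω = j14:
quadratic: (j14)² + 4.3·j14 + 25 = -171 + j60.2 → |·| ≈ 181.29, ∠ ≈ 160.61°
|T| = 500 / 181.29 ≈ 2.758
Gain = 20 log₁₀(2.758) ≈ 8.81 dB
∠T = 0.00° − 160.61° = -160.61°

ω = 12: 11.7 dB, -156.6°; ω = 14: 8.8 dB, -160.6°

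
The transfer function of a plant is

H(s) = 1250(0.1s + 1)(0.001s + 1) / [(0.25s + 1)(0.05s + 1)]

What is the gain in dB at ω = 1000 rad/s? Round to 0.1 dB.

At ω = 1000 rad/s:
zero (1 + j1000·0.1) = 1 + j100 → |·| ≈ 100, ∠ ≈ 89.43°
zero (1 + j1000·0.001) = 1 + j1 → |·| ≈ 1.4142, ∠ ≈ 45.00°
pole (1 + j1000·0.25) = 1 + j250 → |·| ≈ 250, ∠ ≈ 89.77°
pole (1 + j1000·0.05) = 1 + j50 → |·| ≈ 50.01, ∠ ≈ 88.85°
|H| = 1250 · 100 · 1.4142 / (250 · 50.01) ≈ 14.139
Gain = 20 log₁₀(14.139) ≈ 23.01 dB

23.0 dB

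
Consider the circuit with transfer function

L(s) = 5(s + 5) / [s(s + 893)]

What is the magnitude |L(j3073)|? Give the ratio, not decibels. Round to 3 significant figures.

At s = jω = j3073:
zero (s+5): 5 + j3073 → |·| = √(5²+3073²) = √9443354 ≈ 3073, ∠ = arctan(3073/5) ≈ 89.91°
pole (s+893): 893 + j3073 → |·| = √(893²+3073²) = √10240778 ≈ 3200.1, ∠ = arctan(3073/893) ≈ 73.80°
pole at origin: |s| = 3073, ∠ = 90.00° (in denominator)
|L| = 5 · 3073 / 9.8339e+06 ≈ 0.0015625

0.00156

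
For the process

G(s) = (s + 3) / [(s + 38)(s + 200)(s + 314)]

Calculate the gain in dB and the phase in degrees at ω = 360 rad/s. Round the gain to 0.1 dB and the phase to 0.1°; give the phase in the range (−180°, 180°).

-105.9 dB, -104.3°

At s = jω = j360:
zero (s+3): 3 + j360 → |·| = √(3²+360²) = √129609 ≈ 360.01, ∠ = arctan(360/3) ≈ 89.52°
pole (s+38): 38 + j360 → |·| = √(38²+360²) = √131044 ≈ 362, ∠ = arctan(360/38) ≈ 83.97°
pole (s+200): 200 + j360 → |·| = √(200²+360²) = √169600 ≈ 411.83, ∠ = arctan(360/200) ≈ 60.95°
pole (s+314): 314 + j360 → |·| = √(314²+360²) = √228196 ≈ 477.7, ∠ = arctan(360/314) ≈ 48.90°
|G| = 1 · 360.01 / 7.1217e+07 ≈ 5.0551e-06
Gain = 20 log₁₀(5.0551e-06) ≈ -105.93 dB
∠G = 89.52° − 193.82° = -104.30°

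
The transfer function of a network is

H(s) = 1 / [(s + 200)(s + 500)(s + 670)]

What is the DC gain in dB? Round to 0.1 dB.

-156.5 dB

H(0) = 1 / (200·500·670) ≈ 1.4925e-08
20 log₁₀(1.4925e-08) ≈ -156.52 dB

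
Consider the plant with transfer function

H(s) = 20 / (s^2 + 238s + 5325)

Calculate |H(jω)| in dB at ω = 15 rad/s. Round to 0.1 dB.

Substitute s = j15:
Numerator: 20 = 20 + j0
Denominator: (j15)^2 + 238(j15) + 5325 = 5100 + j3570
|N| = √(20² + 0²) ≈ 20, ∠N ≈ 0.00°
|D| = √(5100² + 3570²) ≈ 6225.3, ∠D ≈ 34.99°
|H| = 20 / 6225.3 ≈ 0.0032127
Gain = 20 log₁₀(0.0032127) ≈ -49.86 dB

-49.9 dB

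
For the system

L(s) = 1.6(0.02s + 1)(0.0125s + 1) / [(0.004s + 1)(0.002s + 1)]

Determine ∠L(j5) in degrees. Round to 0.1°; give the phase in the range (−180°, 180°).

7.6°

At ω = 5 rad/s:
zero (1 + j5·0.02) = 1 + j0.1 → |·| ≈ 1.005, ∠ ≈ 5.71°
zero (1 + j5·0.0125) = 1 + j0.0625 → |·| ≈ 1.002, ∠ ≈ 3.58°
pole (1 + j5·0.004) = 1 + j0.02 → |·| ≈ 1.0002, ∠ ≈ 1.15°
pole (1 + j5·0.002) = 1 + j0.01 → |·| ≈ 1, ∠ ≈ 0.57°
∠L = (5.71° + 3.58°) − (1.15° + 0.57°) = 7.57°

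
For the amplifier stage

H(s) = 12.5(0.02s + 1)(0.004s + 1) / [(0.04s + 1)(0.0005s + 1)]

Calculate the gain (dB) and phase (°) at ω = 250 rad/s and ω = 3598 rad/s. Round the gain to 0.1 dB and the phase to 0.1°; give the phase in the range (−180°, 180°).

At ω = 250 rad/s:
zero (1 + j250·0.02) = 1 + j5 → |·| ≈ 5.099, ∠ ≈ 78.69°
zero (1 + j250·0.004) = 1 + j1 → |·| ≈ 1.4142, ∠ ≈ 45.00°
pole (1 + j250·0.04) = 1 + j10 → |·| ≈ 10.05, ∠ ≈ 84.29°
pole (1 + j250·0.0005) = 1 + j0.125 → |·| ≈ 1.0078, ∠ ≈ 7.13°
|H| = 12.5 · 5.099 · 1.4142 / (10.05 · 1.0078) ≈ 8.8995
Gain = 20 log₁₀(8.8995) ≈ 18.99 dB
∠H = (78.69° + 45.00°) − (84.29° + 7.13°) = 32.27°

At ω = 3598 rad/s:
zero (1 + j3598·0.02) = 1 + j71.96 → |·| ≈ 71.967, ∠ ≈ 89.20°
zero (1 + j3598·0.004) = 1 + j14.392 → |·| ≈ 14.427, ∠ ≈ 86.03°
pole (1 + j3598·0.04) = 1 + j143.92 → |·| ≈ 143.92, ∠ ≈ 89.60°
pole (1 + j3598·0.0005) = 1 + j1.799 → |·| ≈ 2.0583, ∠ ≈ 60.93°
|H| = 12.5 · 71.967 · 14.427 / (143.92 · 2.0583) ≈ 43.812
Gain = 20 log₁₀(43.812) ≈ 32.83 dB
∠H = (89.20° + 86.03°) − (89.60° + 60.93°) = 24.70°

ω = 250: 19.0 dB, 32.3°; ω = 3598: 32.8 dB, 24.7°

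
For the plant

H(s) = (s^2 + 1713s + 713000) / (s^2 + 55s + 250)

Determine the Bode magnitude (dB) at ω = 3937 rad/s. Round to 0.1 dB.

0.4 dB

Substitute s = j3937:
Numerator: (j3937)^2 + 1713(j3937) + 713000 = -14786969 + j6744081
Denominator: (j3937)^2 + 55(j3937) + 250 = -15499719 + j216535
|N| = √(14786969² + 6744081²) ≈ 1.6252e+07, ∠N ≈ 155.48°
|D| = √(15499719² + 216535²) ≈ 1.5501e+07, ∠D ≈ 179.20°
|H| = 1.6252e+07 / 1.5501e+07 ≈ 1.0484
Gain = 20 log₁₀(1.0484) ≈ 0.41 dB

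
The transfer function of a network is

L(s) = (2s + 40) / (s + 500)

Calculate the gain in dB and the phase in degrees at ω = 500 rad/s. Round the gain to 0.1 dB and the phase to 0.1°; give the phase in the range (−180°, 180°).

Substitute s = j500:
Numerator: 2(j500) + 40 = 40 + j1000
Denominator: (j500) + 500 = 500 + j500
|N| = √(40² + 1000²) ≈ 1000.8, ∠N ≈ 87.71°
|D| = √(500² + 500²) ≈ 707.11, ∠D ≈ 45.00°
|L| = 1000.8 / 707.11 ≈ 1.4153
Gain = 20 log₁₀(1.4153) ≈ 3.02 dB
∠L = 87.71° − 45.00° = 42.71°

3.0 dB, 42.7°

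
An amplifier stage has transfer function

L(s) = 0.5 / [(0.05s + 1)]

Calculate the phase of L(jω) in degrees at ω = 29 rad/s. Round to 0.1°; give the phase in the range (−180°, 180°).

-55.4°

At ω = 29 rad/s:
pole (1 + j29·0.05) = 1 + j1.45 → |·| ≈ 1.7614, ∠ ≈ 55.41°
∠L = (0°) − (55.41°) = -55.41°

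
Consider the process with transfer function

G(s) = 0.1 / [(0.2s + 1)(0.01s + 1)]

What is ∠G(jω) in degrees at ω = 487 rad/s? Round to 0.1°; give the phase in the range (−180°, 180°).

At ω = 487 rad/s:
pole (1 + j487·0.2) = 1 + j97.4 → |·| ≈ 97.405, ∠ ≈ 89.41°
pole (1 + j487·0.01) = 1 + j4.87 → |·| ≈ 4.9716, ∠ ≈ 78.40°
∠G = (0°) − (89.41° + 78.40°) = -167.81°

-167.8°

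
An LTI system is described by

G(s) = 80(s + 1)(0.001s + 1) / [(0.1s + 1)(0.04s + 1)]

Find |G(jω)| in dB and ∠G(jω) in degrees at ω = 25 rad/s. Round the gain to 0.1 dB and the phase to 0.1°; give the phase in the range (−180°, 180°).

54.4 dB, -24.1°

At ω = 25 rad/s:
zero (1 + j25·1) = 1 + j25 → |·| ≈ 25.02, ∠ ≈ 87.71°
zero (1 + j25·0.001) = 1 + j0.025 → |·| ≈ 1.0003, ∠ ≈ 1.43°
pole (1 + j25·0.1) = 1 + j2.5 → |·| ≈ 2.6926, ∠ ≈ 68.20°
pole (1 + j25·0.04) = 1 + j1 → |·| ≈ 1.4142, ∠ ≈ 45.00°
|G| = 80 · 25.02 · 1.0003 / (2.6926 · 1.4142) ≈ 525.81
Gain = 20 log₁₀(525.81) ≈ 54.42 dB
∠G = (87.71° + 1.43°) − (68.20° + 45.00°) = -24.06°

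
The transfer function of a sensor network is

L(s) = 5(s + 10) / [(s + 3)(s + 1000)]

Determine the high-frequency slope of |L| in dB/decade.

Each pole contributes −20 dB/decade at high frequency; each zero contributes +20 dB/decade.
Net: 1 zero(s) − 2 pole(s) → -20 dB/decade.

-20 dB/decade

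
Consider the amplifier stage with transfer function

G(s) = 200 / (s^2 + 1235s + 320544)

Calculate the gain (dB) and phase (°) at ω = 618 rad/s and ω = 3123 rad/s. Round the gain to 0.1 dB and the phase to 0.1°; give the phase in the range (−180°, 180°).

ω = 618: -71.7 dB, -94.6°; ω = 3123: -94.1 dB, -157.8°

Substitute s = j618:
Numerator: 200 = 200 + j0
Denominator: (j618)^2 + 1235(j618) + 320544 = -61380 + j763230
|N| = √(200² + 0²) ≈ 200, ∠N ≈ 0.00°
|D| = √(61380² + 763230²) ≈ 7.6569e+05, ∠D ≈ 94.60°
|G| = 200 / 7.6569e+05 ≈ 0.0002612
Gain = 20 log₁₀(0.0002612) ≈ -71.66 dB
∠G = 0.00° − 94.60° = -94.60°

Substitute s = j3123:
Numerator: 200 = 200 + j0
Denominator: (j3123)^2 + 1235(j3123) + 320544 = -9432585 + j3856905
|N| = √(200² + 0²) ≈ 200, ∠N ≈ 0.00°
|D| = √(9432585² + 3856905²) ≈ 1.0191e+07, ∠D ≈ 157.76°
|G| = 200 / 1.0191e+07 ≈ 1.9625e-05
Gain = 20 log₁₀(1.9625e-05) ≈ -94.14 dB
∠G = 0.00° − 157.76° = -157.76°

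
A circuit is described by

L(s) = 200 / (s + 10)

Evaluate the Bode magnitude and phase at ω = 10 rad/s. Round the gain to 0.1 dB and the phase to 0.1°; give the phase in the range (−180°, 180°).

23.0 dB, -45.0°

Substitute s = j10:
Numerator: 200 = 200 + j0
Denominator: (j10) + 10 = 10 + j10
|N| = √(200² + 0²) ≈ 200, ∠N ≈ 0.00°
|D| = √(10² + 10²) ≈ 14.142, ∠D ≈ 45.00°
|L| = 200 / 14.142 ≈ 14.142
Gain = 20 log₁₀(14.142) ≈ 23.01 dB
∠L = 0.00° − 45.00° = -45.00°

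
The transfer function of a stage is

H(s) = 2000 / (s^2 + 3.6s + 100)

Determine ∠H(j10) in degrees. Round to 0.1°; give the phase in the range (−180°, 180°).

-90.0°

At s = jω = j10:
quadratic: (j10)² + 3.6·j10 + 100 = 0 + j36 → |·| ≈ 36, ∠ ≈ 90.00°
∠H = 0.00° − 90.00° = -90.00°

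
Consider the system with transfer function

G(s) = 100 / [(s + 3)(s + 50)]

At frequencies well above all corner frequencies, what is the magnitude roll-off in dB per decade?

Each pole contributes −20 dB/decade at high frequency; each zero contributes +20 dB/decade.
Net: 0 zero(s) − 2 pole(s) → -40 dB/decade.

-40 dB/decade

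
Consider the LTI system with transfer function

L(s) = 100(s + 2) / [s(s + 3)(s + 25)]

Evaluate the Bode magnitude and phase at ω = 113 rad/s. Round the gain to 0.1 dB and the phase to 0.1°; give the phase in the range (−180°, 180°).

At s = jω = j113:
zero (s+2): 2 + j113 → |·| = √(2²+113²) = √12773 ≈ 113.02, ∠ = arctan(113/2) ≈ 88.99°
pole (s+3): 3 + j113 → |·| = √(3²+113²) = √12778 ≈ 113.04, ∠ = arctan(113/3) ≈ 88.48°
pole (s+25): 25 + j113 → |·| = √(25²+113²) = √13394 ≈ 115.73, ∠ = arctan(113/25) ≈ 77.52°
pole at origin: |s| = 113, ∠ = 90.00° (in denominator)
|L| = 100 · 113.02 / 1.4783e+06 ≈ 0.0076453
Gain = 20 log₁₀(0.0076453) ≈ -42.33 dB
∠L = 88.99° − 256.00° = -167.01°

-42.3 dB, -167.0°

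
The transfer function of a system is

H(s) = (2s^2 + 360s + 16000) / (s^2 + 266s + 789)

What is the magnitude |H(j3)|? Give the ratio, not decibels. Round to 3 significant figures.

Substitute s = j3:
Numerator: 2(j3)^2 + 360(j3) + 16000 = 15982 + j1080
Denominator: (j3)^2 + 266(j3) + 789 = 780 + j798
|N| = √(15982² + 1080²) ≈ 16018, ∠N ≈ 3.87°
|D| = √(780² + 798²) ≈ 1115.9, ∠D ≈ 45.65°
|H| = 16018 / 1115.9 ≈ 14.354

14.4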